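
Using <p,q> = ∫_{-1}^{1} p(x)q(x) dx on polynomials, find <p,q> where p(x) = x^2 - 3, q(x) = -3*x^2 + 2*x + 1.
<p,q> = -8/15

Expand the product: p(x)·q(x) = -3*x^4 + 2*x^3 + 10*x^2 - 6*x - 3.
∫_{-1}^{1} of each monomial x^k gives [2/(k+1) if k even, 0 if k odd]. Integrating term-by-term (or equivalently evaluating the antiderivative F(x) = -3*x^5/5 + x^4/2 + 10*x^3/3 - 3*x^2 - 3*x at the endpoints):
  F(1) − F(−1) = -83/30 − (-67/30) = -8/15.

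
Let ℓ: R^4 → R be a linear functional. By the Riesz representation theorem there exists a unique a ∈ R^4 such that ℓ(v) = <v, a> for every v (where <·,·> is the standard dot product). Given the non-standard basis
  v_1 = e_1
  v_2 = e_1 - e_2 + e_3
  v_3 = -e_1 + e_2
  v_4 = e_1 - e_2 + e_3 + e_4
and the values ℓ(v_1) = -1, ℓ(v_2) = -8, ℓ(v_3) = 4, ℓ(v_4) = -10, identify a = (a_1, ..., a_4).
a = (-1, 3, -4, -2)

Write a = (a_1, ..., a_4) in the standard basis. For each basis vector v_i, ℓ(v_i) = <v_i, a> is a linear equation in the a_j's. Collect the n equations into a matrix system V a = ℓ, where row i of V is v_i (expressed in the standard basis). Since V is invertible (lower-triangular with 1s on the diagonal, up to permutation), solve by back-substitution:
  V =
[[1, 0, 0, 0],
 [1, -1, 1, 0],
 [-1, 1, 0, 0],
 [1, -1, 1, 1]]
  V a = (-1, -8, 4, -10)
Solving gives a = (-1, 3, -4, -2).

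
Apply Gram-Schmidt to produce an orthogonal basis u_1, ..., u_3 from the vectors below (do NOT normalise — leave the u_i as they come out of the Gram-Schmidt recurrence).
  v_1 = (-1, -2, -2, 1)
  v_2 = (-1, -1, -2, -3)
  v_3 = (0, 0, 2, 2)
Orthogonal basis:
  u_1 = (-1, -2, -2, 1)
  u_2 = (-3/5, -1/5, -6/5, -17/5)
  u_3 = (-41/67, -36/67, 52/67, -9/67)

Apply the Gram-Schmidt recurrence
  u_1 = v_1
  u_i = v_i − Σ_{j<i} ((v_i · u_j) / (u_j · u_j)) · u_j.

Step by step this gives:
  u_1 = (-1, -2, -2, 1)
  u_2 = (-3/5, -1/5, -6/5, -17/5)
  u_3 = (-41/67, -36/67, 52/67, -9/67)

Orthogonality check:
  u_2 · u_1 = 0 (should be 0)
  u_3 · u_1 = 0 (should be 0)
  u_3 · u_2 = 0 (should be 0)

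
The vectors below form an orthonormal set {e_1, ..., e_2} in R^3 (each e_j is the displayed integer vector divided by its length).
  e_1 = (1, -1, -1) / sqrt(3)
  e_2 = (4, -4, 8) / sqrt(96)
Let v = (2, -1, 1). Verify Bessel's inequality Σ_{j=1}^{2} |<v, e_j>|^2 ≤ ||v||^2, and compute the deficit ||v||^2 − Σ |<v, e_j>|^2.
Σ |<v, e_j>|^2 = 11/2; ||v||^2 = 6; deficit = 1/2

Write each e_j = u_j / sqrt(<u_j, u_j>) where u_j is the displayed integer vector. Then <v, e_j> = <v, u_j> / sqrt(<u_j, u_j>), so |<v, e_j>|^2 = <v, u_j>^2 / <u_j, u_j>.
Coefficients: <v, e_1> = 2/sqrt(3), <v, e_2> = 20/sqrt(96).
Square and sum: Σ |<v, e_j>|^2 = 11/2.
Compute ||v||^2 = v·v = 6.
Deficit = 6 − 11/2 = 1/2 ≥ 0, confirming Bessel's inequality. (The deficit equals ||v − Σ <v,e_j> e_j||^2, the squared distance from v to span{e_j}.)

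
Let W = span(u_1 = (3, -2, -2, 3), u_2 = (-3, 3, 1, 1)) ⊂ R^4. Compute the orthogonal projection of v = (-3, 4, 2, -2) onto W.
proj_W(v) = (-23/6, 83/27, 55/27, -95/54)

Set up U = [u_1 | ... | u_2] ∈ R^(4×2). The projector onto W = col(U) is P = U (U^T U)^(-1) U^T.
Compute U^T U =
  [26, -14]
  [-14, 20],
and U^T v = (-27, 21).
Solve U^T U · c = U^T v for the coefficients: c = (-41/54, 14/27). The projection is proj_W(v) = U c.
Check: (v - proj_W(v)) · u_1 = 0  (should be 0).
Check: (v - proj_W(v)) · u_2 = 0  (should be 0).
Result: proj_W(v) = (-23/6, 83/27, 55/27, -95/54).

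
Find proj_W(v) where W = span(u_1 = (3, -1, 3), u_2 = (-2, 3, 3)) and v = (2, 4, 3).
proj_W(v) = (40/209, 727/418, 1695/418)

Set up U = [u_1 | ... | u_2] ∈ R^(3×2). The projector onto W = col(U) is P = U (U^T U)^(-1) U^T.
Compute U^T U =
  [19, 0]
  [0, 22],
and U^T v = (11, 17).
Solve U^T U · c = U^T v for the coefficients: c = (11/19, 17/22). The projection is proj_W(v) = U c.
Check: (v - proj_W(v)) · u_1 = 0  (should be 0).
Check: (v - proj_W(v)) · u_2 = 0  (should be 0).
Result: proj_W(v) = (40/209, 727/418, 1695/418).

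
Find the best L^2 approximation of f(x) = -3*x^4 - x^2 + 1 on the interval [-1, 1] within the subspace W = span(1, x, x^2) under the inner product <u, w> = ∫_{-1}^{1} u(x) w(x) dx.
g(x) = 44/35 - 25*x^2/7

The best approximation g ∈ W is the orthogonal projection of f onto W. Writing g = a_0 + a_1 x + a_2 x^2, the coefficients solve the normal equations G · a = b where
  G_{ij} = <φ_i, φ_j> and b_i = <f, φ_i>, with φ_0 = 1, φ_1 = x, φ_2 = x^2.
G =
  [2, 0, 2/3]
  [0, 2/3, 0]
  [2/3, 0, 2/5],
b = (2/15, 0, -62/105).
Solving gives a_0 = 44/35, a_1 = 0, a_2 = -25/7, so
  g(x) = 44/35 - 25*x^2/7.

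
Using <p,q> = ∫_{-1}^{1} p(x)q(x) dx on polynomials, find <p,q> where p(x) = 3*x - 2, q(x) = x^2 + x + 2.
<p,q> = -22/3

Expand the product: p(x)·q(x) = 3*x^3 + x^2 + 4*x - 4.
∫_{-1}^{1} of each monomial x^k gives [2/(k+1) if k even, 0 if k odd]. Integrating term-by-term (or equivalently evaluating the antiderivative F(x) = 3*x^4/4 + x^3/3 + 2*x^2 - 4*x at the endpoints):
  F(1) − F(−1) = -11/12 − (77/12) = -22/3.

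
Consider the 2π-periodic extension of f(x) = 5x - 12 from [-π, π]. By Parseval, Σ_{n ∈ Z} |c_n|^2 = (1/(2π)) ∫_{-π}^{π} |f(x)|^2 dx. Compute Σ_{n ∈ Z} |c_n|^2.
Σ |c_n|^2 = 25π^2/3 + 144

Expand and integrate term by term over [-π, π]:
  ∫ (5x)^2 dx = 25·(2π^3/3); ∫ 2·5·(-12)·x dx = 0 (odd integrand); ∫ (-12)^2 dx = 144·2π.
So (1/(2π)) ∫_{-π}^{π} (5x - 12)^2 dx = 25π^2/3 + 144 = 25π^2/3 + 144.
Parseval ⇒ Σ |c_n|^2 = 25π^2/3 + 144.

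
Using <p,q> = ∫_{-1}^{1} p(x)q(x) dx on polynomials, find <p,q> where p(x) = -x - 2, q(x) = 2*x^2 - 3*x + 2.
<p,q> = -26/3

Expand the product: p(x)·q(x) = -2*x^3 - x^2 + 4*x - 4.
∫_{-1}^{1} of each monomial x^k gives [2/(k+1) if k even, 0 if k odd]. Integrating term-by-term (or equivalently evaluating the antiderivative F(x) = -x^4/2 - x^3/3 + 2*x^2 - 4*x at the endpoints):
  F(1) − F(−1) = -17/6 − (35/6) = -26/3.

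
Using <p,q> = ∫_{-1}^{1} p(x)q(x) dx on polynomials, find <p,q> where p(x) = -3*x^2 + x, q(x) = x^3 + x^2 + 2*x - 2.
<p,q> = 68/15

Expand the product: p(x)·q(x) = -3*x^5 - 2*x^4 - 5*x^3 + 8*x^2 - 2*x.
∫_{-1}^{1} of each monomial x^k gives [2/(k+1) if k even, 0 if k odd]. Integrating term-by-term (or equivalently evaluating the antiderivative F(x) = -x^6/2 - 2*x^5/5 - 5*x^4/4 + 8*x^3/3 - x^2 at the endpoints):
  F(1) − F(−1) = -29/60 − (-301/60) = 68/15.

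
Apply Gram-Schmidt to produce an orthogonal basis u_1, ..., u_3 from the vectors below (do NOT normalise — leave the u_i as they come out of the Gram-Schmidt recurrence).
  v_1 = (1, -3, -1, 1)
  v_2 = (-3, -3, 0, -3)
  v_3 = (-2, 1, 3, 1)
Orthogonal basis:
  u_1 = (1, -3, -1, 1)
  u_2 = (-13/4, -9/4, 1/4, -13/4)
  u_3 = (-6/5, -3/5, 12/5, 9/5)

Apply the Gram-Schmidt recurrence
  u_1 = v_1
  u_i = v_i − Σ_{j<i} ((v_i · u_j) / (u_j · u_j)) · u_j.

Step by step this gives:
  u_1 = (1, -3, -1, 1)
  u_2 = (-13/4, -9/4, 1/4, -13/4)
  u_3 = (-6/5, -3/5, 12/5, 9/5)

Orthogonality check:
  u_2 · u_1 = 0 (should be 0)
  u_3 · u_1 = 0 (should be 0)
  u_3 · u_2 = 0 (should be 0)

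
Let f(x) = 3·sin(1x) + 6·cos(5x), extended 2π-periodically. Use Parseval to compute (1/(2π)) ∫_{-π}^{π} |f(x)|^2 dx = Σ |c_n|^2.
Σ |c_n|^2 = 45/2

Expand |f|^2 and use orthogonality of {sin(nx), cos(mx)} on [-π, π]:
  ∫_{-π}^{π} sin(nx)^2 dx = π, ∫ cos(mx)^2 dx = π, and cross terms integrate to 0.
So ∫_{-π}^{π} f(x)^2 dx = 3^2 · π + 6^2 · π = (9 + 36)π.
Divide by 2π: (9 + 36)/2 = 45/2.
By Parseval, this equals Σ |c_n|^2.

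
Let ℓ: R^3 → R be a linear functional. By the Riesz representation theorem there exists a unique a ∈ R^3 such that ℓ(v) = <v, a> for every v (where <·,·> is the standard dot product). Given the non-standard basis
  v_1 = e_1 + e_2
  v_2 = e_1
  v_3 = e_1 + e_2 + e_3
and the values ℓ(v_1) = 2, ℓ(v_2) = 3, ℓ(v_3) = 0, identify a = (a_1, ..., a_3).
a = (3, -1, -2)

Write a = (a_1, ..., a_3) in the standard basis. For each basis vector v_i, ℓ(v_i) = <v_i, a> is a linear equation in the a_j's. Collect the n equations into a matrix system V a = ℓ, where row i of V is v_i (expressed in the standard basis). Since V is invertible (lower-triangular with 1s on the diagonal, up to permutation), solve by back-substitution:
  V =
[[1, 1, 0],
 [1, 0, 0],
 [1, 1, 1]]
  V a = (2, 3, 0)
Solving gives a = (3, -1, -2).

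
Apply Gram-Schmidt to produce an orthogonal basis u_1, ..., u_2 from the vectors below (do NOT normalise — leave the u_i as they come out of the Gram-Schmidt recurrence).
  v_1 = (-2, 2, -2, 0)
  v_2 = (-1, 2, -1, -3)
Orthogonal basis:
  u_1 = (-2, 2, -2, 0)
  u_2 = (1/3, 2/3, 1/3, -3)

Apply the Gram-Schmidt recurrence
  u_1 = v_1
  u_i = v_i − Σ_{j<i} ((v_i · u_j) / (u_j · u_j)) · u_j.

Step by step this gives:
  u_1 = (-2, 2, -2, 0)
  u_2 = (1/3, 2/3, 1/3, -3)

Orthogonality check:
  u_2 · u_1 = 0 (should be 0)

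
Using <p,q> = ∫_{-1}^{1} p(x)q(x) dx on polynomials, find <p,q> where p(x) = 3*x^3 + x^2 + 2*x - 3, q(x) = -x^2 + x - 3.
<p,q> = 302/15

Expand the product: p(x)·q(x) = -3*x^5 + 2*x^4 - 10*x^3 + 2*x^2 - 9*x + 9.
∫_{-1}^{1} of each monomial x^k gives [2/(k+1) if k even, 0 if k odd]. Integrating term-by-term (or equivalently evaluating the antiderivative F(x) = -x^6/2 + 2*x^5/5 - 5*x^4/2 + 2*x^3/3 - 9*x^2/2 + 9*x at the endpoints):
  F(1) − F(−1) = 77/30 − (-527/30) = 302/15.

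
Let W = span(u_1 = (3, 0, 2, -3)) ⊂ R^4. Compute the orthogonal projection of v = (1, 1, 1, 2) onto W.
proj_W(v) = (-3/22, 0, -1/11, 3/22)

Set up U = [u_1 | ... | u_1] ∈ R^(4×1). The projector onto W = col(U) is P = U (U^T U)^(-1) U^T.
Compute U^T U =
  [22],
and U^T v = (-1).
Solve U^T U · c = U^T v for the coefficients: c = (-1/22). The projection is proj_W(v) = U c.
Check: (v - proj_W(v)) · u_1 = 0  (should be 0).
Result: proj_W(v) = (-3/22, 0, -1/11, 3/22).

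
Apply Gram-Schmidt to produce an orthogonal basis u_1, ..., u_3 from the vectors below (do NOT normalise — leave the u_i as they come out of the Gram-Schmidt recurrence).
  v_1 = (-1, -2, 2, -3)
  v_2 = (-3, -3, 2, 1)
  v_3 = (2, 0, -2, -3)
Orthogonal basis:
  u_1 = (-1, -2, 2, -3)
  u_2 = (-22/9, -17/9, 8/9, 8/3)
  u_3 = (35/314, -197/157, -249/157, -81/314)

Apply the Gram-Schmidt recurrence
  u_1 = v_1
  u_i = v_i − Σ_{j<i} ((v_i · u_j) / (u_j · u_j)) · u_j.

Step by step this gives:
  u_1 = (-1, -2, 2, -3)
  u_2 = (-22/9, -17/9, 8/9, 8/3)
  u_3 = (35/314, -197/157, -249/157, -81/314)

Orthogonality check:
  u_2 · u_1 = 0 (should be 0)
  u_3 · u_1 = 0 (should be 0)
  u_3 · u_2 = 0 (should be 0)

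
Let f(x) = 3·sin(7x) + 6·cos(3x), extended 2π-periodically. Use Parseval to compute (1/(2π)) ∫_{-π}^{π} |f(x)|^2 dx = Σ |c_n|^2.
Σ |c_n|^2 = 45/2

Expand |f|^2 and use orthogonality of {sin(nx), cos(mx)} on [-π, π]:
  ∫_{-π}^{π} sin(nx)^2 dx = π, ∫ cos(mx)^2 dx = π, and cross terms integrate to 0.
So ∫_{-π}^{π} f(x)^2 dx = 3^2 · π + 6^2 · π = (9 + 36)π.
Divide by 2π: (9 + 36)/2 = 45/2.
By Parseval, this equals Σ |c_n|^2.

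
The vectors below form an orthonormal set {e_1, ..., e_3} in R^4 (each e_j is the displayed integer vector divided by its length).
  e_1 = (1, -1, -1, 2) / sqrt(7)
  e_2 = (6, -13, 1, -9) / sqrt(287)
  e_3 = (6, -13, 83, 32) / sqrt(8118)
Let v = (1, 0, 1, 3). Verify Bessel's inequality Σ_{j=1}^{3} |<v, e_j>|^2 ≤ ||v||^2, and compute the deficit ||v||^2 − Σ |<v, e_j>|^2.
Σ |<v, e_j>|^2 = 2129/198; ||v||^2 = 11; deficit = 49/198

Write each e_j = u_j / sqrt(<u_j, u_j>) where u_j is the displayed integer vector. Then <v, e_j> = <v, u_j> / sqrt(<u_j, u_j>), so |<v, e_j>|^2 = <v, u_j>^2 / <u_j, u_j>.
Coefficients: <v, e_1> = 6/sqrt(7), <v, e_2> = -20/sqrt(287), <v, e_3> = 185/sqrt(8118).
Square and sum: Σ |<v, e_j>|^2 = 2129/198.
Compute ||v||^2 = v·v = 11.
Deficit = 11 − 2129/198 = 49/198 ≥ 0, confirming Bessel's inequality. (The deficit equals ||v − Σ <v,e_j> e_j||^2, the squared distance from v to span{e_j}.)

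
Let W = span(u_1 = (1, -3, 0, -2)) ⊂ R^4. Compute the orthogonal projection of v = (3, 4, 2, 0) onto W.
proj_W(v) = (-9/14, 27/14, 0, 9/7)

Set up U = [u_1 | ... | u_1] ∈ R^(4×1). The projector onto W = col(U) is P = U (U^T U)^(-1) U^T.
Compute U^T U =
  [14],
and U^T v = (-9).
Solve U^T U · c = U^T v for the coefficients: c = (-9/14). The projection is proj_W(v) = U c.
Check: (v - proj_W(v)) · u_1 = 0  (should be 0).
Result: proj_W(v) = (-9/14, 27/14, 0, 9/7).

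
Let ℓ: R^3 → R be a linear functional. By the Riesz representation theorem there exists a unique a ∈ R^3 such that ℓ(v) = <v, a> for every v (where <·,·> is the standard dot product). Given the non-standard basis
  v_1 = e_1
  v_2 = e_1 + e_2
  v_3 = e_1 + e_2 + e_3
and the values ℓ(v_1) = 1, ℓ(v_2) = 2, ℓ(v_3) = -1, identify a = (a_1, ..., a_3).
a = (1, 1, -3)

Write a = (a_1, ..., a_3) in the standard basis. For each basis vector v_i, ℓ(v_i) = <v_i, a> is a linear equation in the a_j's. Collect the n equations into a matrix system V a = ℓ, where row i of V is v_i (expressed in the standard basis). Since V is invertible (lower-triangular with 1s on the diagonal, up to permutation), solve by back-substitution:
  V =
[[1, 0, 0],
 [1, 1, 0],
 [1, 1, 1]]
  V a = (1, 2, -1)
Solving gives a = (1, 1, -3).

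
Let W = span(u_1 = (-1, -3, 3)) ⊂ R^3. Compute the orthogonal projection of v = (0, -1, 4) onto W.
proj_W(v) = (-15/19, -45/19, 45/19)

Set up U = [u_1 | ... | u_1] ∈ R^(3×1). The projector onto W = col(U) is P = U (U^T U)^(-1) U^T.
Compute U^T U =
  [19],
and U^T v = (15).
Solve U^T U · c = U^T v for the coefficients: c = (15/19). The projection is proj_W(v) = U c.
Check: (v - proj_W(v)) · u_1 = 0  (should be 0).
Result: proj_W(v) = (-15/19, -45/19, 45/19).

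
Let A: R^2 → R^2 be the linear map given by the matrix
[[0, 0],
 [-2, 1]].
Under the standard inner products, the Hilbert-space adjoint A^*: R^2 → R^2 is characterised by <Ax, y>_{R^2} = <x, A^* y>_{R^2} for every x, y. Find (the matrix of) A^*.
A^* = A^T =
[[0, -2],
 [0, 1]]

For real matrices with standard dot products, the defining identity <Ax, y> = <x, A^* y> gives (Ax)^T y = x^T (A^*) y, i.e. x^T A^T y = x^T (A^*) y. Since this holds for all x, y, we must have A^* = A^T. Therefore
A^* =
[[0, -2],
 [0, 1]].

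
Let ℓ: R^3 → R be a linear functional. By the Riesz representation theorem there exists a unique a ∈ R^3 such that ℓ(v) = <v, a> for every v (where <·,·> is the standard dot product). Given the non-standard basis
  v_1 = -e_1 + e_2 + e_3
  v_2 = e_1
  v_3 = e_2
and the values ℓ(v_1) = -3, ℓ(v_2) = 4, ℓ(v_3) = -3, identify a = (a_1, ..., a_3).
a = (4, -3, 4)

Write a = (a_1, ..., a_3) in the standard basis. For each basis vector v_i, ℓ(v_i) = <v_i, a> is a linear equation in the a_j's. Collect the n equations into a matrix system V a = ℓ, where row i of V is v_i (expressed in the standard basis). Since V is invertible (lower-triangular with 1s on the diagonal, up to permutation), solve by back-substitution:
  V =
[[-1, 1, 1],
 [1, 0, 0],
 [0, 1, 0]]
  V a = (-3, 4, -3)
Solving gives a = (4, -3, 4).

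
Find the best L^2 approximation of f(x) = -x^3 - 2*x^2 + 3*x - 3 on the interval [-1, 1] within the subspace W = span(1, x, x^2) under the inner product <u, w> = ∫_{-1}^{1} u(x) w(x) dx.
g(x) = -2*x^2 + 12*x/5 - 3

The best approximation g ∈ W is the orthogonal projection of f onto W. Writing g = a_0 + a_1 x + a_2 x^2, the coefficients solve the normal equations G · a = b where
  G_{ij} = <φ_i, φ_j> and b_i = <f, φ_i>, with φ_0 = 1, φ_1 = x, φ_2 = x^2.
G =
  [2, 0, 2/3]
  [0, 2/3, 0]
  [2/3, 0, 2/5],
b = (-22/3, 8/5, -14/5).
Solving gives a_0 = -3, a_1 = 12/5, a_2 = -2, so
  g(x) = -2*x^2 + 12*x/5 - 3.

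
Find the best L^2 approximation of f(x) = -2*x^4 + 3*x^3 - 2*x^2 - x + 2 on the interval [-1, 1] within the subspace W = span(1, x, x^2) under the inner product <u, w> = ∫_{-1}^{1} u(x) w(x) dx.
g(x) = -26*x^2/7 + 4*x/5 + 76/35

The best approximation g ∈ W is the orthogonal projection of f onto W. Writing g = a_0 + a_1 x + a_2 x^2, the coefficients solve the normal equations G · a = b where
  G_{ij} = <φ_i, φ_j> and b_i = <f, φ_i>, with φ_0 = 1, φ_1 = x, φ_2 = x^2.
G =
  [2, 0, 2/3]
  [0, 2/3, 0]
  [2/3, 0, 2/5],
b = (28/15, 8/15, -4/105).
Solving gives a_0 = 76/35, a_1 = 4/5, a_2 = -26/7, so
  g(x) = -26*x^2/7 + 4*x/5 + 76/35.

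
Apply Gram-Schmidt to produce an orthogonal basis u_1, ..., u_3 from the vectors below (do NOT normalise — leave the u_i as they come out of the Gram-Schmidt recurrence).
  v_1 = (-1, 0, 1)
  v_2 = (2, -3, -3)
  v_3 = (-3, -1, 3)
Orthogonal basis:
  u_1 = (-1, 0, 1)
  u_2 = (-1/2, -3, -1/2)
  u_3 = (3/19, -1/19, 3/19)

Apply the Gram-Schmidt recurrence
  u_1 = v_1
  u_i = v_i − Σ_{j<i} ((v_i · u_j) / (u_j · u_j)) · u_j.

Step by step this gives:
  u_1 = (-1, 0, 1)
  u_2 = (-1/2, -3, -1/2)
  u_3 = (3/19, -1/19, 3/19)

Orthogonality check:
  u_2 · u_1 = 0 (should be 0)
  u_3 · u_1 = 0 (should be 0)
  u_3 · u_2 = 0 (should be 0)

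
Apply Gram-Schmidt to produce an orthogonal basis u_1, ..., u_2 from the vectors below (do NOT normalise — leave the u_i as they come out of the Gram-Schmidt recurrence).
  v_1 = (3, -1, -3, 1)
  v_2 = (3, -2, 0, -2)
Orthogonal basis:
  u_1 = (3, -1, -3, 1)
  u_2 = (33/20, -31/20, 27/20, -49/20)

Apply the Gram-Schmidt recurrence
  u_1 = v_1
  u_i = v_i − Σ_{j<i} ((v_i · u_j) / (u_j · u_j)) · u_j.

Step by step this gives:
  u_1 = (3, -1, -3, 1)
  u_2 = (33/20, -31/20, 27/20, -49/20)

Orthogonality check:
  u_2 · u_1 = 0 (should be 0)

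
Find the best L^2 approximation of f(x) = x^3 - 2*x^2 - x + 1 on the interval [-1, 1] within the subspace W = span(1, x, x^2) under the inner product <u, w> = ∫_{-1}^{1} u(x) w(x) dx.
g(x) = -2*x^2 - 2*x/5 + 1

The best approximation g ∈ W is the orthogonal projection of f onto W. Writing g = a_0 + a_1 x + a_2 x^2, the coefficients solve the normal equations G · a = b where
  G_{ij} = <φ_i, φ_j> and b_i = <f, φ_i>, with φ_0 = 1, φ_1 = x, φ_2 = x^2.
G =
  [2, 0, 2/3]
  [0, 2/3, 0]
  [2/3, 0, 2/5],
b = (2/3, -4/15, -2/15).
Solving gives a_0 = 1, a_1 = -2/5, a_2 = -2, so
  g(x) = -2*x^2 - 2*x/5 + 1.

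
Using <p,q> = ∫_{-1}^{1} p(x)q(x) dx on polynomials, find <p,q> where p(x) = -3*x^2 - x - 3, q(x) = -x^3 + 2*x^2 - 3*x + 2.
<p,q> = -20

Expand the product: p(x)·q(x) = 3*x^5 - 5*x^4 + 10*x^3 - 9*x^2 + 7*x - 6.
∫_{-1}^{1} of each monomial x^k gives [2/(k+1) if k even, 0 if k odd]. Integrating term-by-term (or equivalently evaluating the antiderivative F(x) = x^6/2 - x^5 + 5*x^4/2 - 3*x^3 + 7*x^2/2 - 6*x at the endpoints):
  F(1) − F(−1) = -7/2 − (33/2) = -20.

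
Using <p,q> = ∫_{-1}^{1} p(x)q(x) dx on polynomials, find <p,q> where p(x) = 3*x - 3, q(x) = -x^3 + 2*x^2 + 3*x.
<p,q> = 4/5

Expand the product: p(x)·q(x) = -3*x^4 + 9*x^3 + 3*x^2 - 9*x.
∫_{-1}^{1} of each monomial x^k gives [2/(k+1) if k even, 0 if k odd]. Integrating term-by-term (or equivalently evaluating the antiderivative F(x) = -3*x^5/5 + 9*x^4/4 + x^3 - 9*x^2/2 at the endpoints):
  F(1) − F(−1) = -37/20 − (-53/20) = 4/5.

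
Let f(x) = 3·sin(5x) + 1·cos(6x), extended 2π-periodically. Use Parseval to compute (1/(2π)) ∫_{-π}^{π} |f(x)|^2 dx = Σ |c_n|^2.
Σ |c_n|^2 = 5

Expand |f|^2 and use orthogonality of {sin(nx), cos(mx)} on [-π, π]:
  ∫_{-π}^{π} sin(nx)^2 dx = π, ∫ cos(mx)^2 dx = π, and cross terms integrate to 0.
So ∫_{-π}^{π} f(x)^2 dx = 3^2 · π + 1^2 · π = (9 + 1)π.
Divide by 2π: (9 + 1)/2 = 5.
By Parseval, this equals Σ |c_n|^2.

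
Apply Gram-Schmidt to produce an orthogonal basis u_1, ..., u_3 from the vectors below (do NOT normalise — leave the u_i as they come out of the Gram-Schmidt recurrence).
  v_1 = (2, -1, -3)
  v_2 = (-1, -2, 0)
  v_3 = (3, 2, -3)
Orthogonal basis:
  u_1 = (2, -1, -3)
  u_2 = (-1, -2, 0)
  u_3 = (-9/35, 9/70, -3/14)

Apply the Gram-Schmidt recurrence
  u_1 = v_1
  u_i = v_i − Σ_{j<i} ((v_i · u_j) / (u_j · u_j)) · u_j.

Step by step this gives:
  u_1 = (2, -1, -3)
  u_2 = (-1, -2, 0)
  u_3 = (-9/35, 9/70, -3/14)

Orthogonality check:
  u_2 · u_1 = 0 (should be 0)
  u_3 · u_1 = 0 (should be 0)
  u_3 · u_2 = 0 (should be 0)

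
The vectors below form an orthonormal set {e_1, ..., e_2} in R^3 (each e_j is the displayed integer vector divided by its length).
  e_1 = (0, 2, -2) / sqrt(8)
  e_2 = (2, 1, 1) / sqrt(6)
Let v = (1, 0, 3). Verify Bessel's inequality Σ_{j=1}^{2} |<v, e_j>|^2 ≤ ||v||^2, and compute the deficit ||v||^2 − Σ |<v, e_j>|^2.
Σ |<v, e_j>|^2 = 26/3; ||v||^2 = 10; deficit = 4/3

Write each e_j = u_j / sqrt(<u_j, u_j>) where u_j is the displayed integer vector. Then <v, e_j> = <v, u_j> / sqrt(<u_j, u_j>), so |<v, e_j>|^2 = <v, u_j>^2 / <u_j, u_j>.
Coefficients: <v, e_1> = -6/sqrt(8), <v, e_2> = 5/sqrt(6).
Square and sum: Σ |<v, e_j>|^2 = 26/3.
Compute ||v||^2 = v·v = 10.
Deficit = 10 − 26/3 = 4/3 ≥ 0, confirming Bessel's inequality. (The deficit equals ||v − Σ <v,e_j> e_j||^2, the squared distance from v to span{e_j}.)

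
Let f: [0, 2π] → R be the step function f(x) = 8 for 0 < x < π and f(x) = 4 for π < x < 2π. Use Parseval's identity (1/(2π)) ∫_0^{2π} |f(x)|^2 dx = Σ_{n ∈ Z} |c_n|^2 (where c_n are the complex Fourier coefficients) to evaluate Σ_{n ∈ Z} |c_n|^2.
Σ |c_n|^2 = 40

Parseval equates the L^2 energy of f (normalised by 1/(2π)) with the ℓ^2 sum of its Fourier coefficients: (1/(2π)) ∫_0^{2π} |f|^2 = Σ |c_n|^2.
Compute the left side: (1/(2π)) [∫_0^π 8^2 dx + ∫_π^{2π} 4^2 dx] = (1/(2π)) · (64π + 16π) = (64 + 16)/2 = 40.
So Σ_{n ∈ Z} |c_n|^2 = 40.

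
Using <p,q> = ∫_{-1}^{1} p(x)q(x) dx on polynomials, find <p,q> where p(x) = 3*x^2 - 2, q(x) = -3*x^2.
<p,q> = 2/5

Expand the product: p(x)·q(x) = -9*x^4 + 6*x^2.
∫_{-1}^{1} of each monomial x^k gives [2/(k+1) if k even, 0 if k odd]. Integrating term-by-term (or equivalently evaluating the antiderivative F(x) = -9*x^5/5 + 2*x^3 at the endpoints):
  F(1) − F(−1) = 1/5 − (-1/5) = 2/5.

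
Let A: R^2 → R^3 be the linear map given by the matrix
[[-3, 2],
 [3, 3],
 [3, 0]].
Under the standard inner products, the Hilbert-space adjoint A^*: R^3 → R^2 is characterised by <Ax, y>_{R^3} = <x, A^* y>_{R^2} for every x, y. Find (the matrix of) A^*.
A^* = A^T =
[[-3, 3, 3],
 [2, 3, 0]]

For real matrices with standard dot products, the defining identity <Ax, y> = <x, A^* y> gives (Ax)^T y = x^T (A^*) y, i.e. x^T A^T y = x^T (A^*) y. Since this holds for all x, y, we must have A^* = A^T. Therefore
A^* =
[[-3, 3, 3],
 [2, 3, 0]].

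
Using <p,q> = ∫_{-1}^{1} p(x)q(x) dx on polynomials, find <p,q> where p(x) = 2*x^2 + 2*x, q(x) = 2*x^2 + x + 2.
<p,q> = 28/5

Expand the product: p(x)·q(x) = 4*x^4 + 6*x^3 + 6*x^2 + 4*x.
∫_{-1}^{1} of each monomial x^k gives [2/(k+1) if k even, 0 if k odd]. Integrating term-by-term (or equivalently evaluating the antiderivative F(x) = 4*x^5/5 + 3*x^4/2 + 2*x^3 + 2*x^2 at the endpoints):
  F(1) − F(−1) = 63/10 − (7/10) = 28/5.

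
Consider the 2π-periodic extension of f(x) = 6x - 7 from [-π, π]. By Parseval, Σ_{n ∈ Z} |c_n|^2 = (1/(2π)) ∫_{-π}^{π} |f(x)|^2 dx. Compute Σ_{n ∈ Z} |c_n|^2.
Σ |c_n|^2 = 12π^2 + 49

Expand and integrate term by term over [-π, π]:
  ∫ (6x)^2 dx = 36·(2π^3/3); ∫ 2·6·(-7)·x dx = 0 (odd integrand); ∫ (-7)^2 dx = 49·2π.
So (1/(2π)) ∫_{-π}^{π} (6x - 7)^2 dx = 36π^2/3 + 49 = 12π^2 + 49.
Parseval ⇒ Σ |c_n|^2 = 12π^2 + 49.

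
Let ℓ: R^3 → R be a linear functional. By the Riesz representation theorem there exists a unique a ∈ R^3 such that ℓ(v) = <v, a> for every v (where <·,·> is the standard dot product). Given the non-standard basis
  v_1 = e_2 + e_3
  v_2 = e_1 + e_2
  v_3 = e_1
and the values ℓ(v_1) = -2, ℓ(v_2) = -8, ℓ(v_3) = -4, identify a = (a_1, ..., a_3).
a = (-4, -4, 2)

Write a = (a_1, ..., a_3) in the standard basis. For each basis vector v_i, ℓ(v_i) = <v_i, a> is a linear equation in the a_j's. Collect the n equations into a matrix system V a = ℓ, where row i of V is v_i (expressed in the standard basis). Since V is invertible (lower-triangular with 1s on the diagonal, up to permutation), solve by back-substitution:
  V =
[[0, 1, 1],
 [1, 1, 0],
 [1, 0, 0]]
  V a = (-2, -8, -4)
Solving gives a = (-4, -4, 2).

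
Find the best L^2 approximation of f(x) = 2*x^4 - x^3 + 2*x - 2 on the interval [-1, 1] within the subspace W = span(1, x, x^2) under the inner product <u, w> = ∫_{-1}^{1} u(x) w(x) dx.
g(x) = 12*x^2/7 + 7*x/5 - 76/35

The best approximation g ∈ W is the orthogonal projection of f onto W. Writing g = a_0 + a_1 x + a_2 x^2, the coefficients solve the normal equations G · a = b where
  G_{ij} = <φ_i, φ_j> and b_i = <f, φ_i>, with φ_0 = 1, φ_1 = x, φ_2 = x^2.
G =
  [2, 0, 2/3]
  [0, 2/3, 0]
  [2/3, 0, 2/5],
b = (-16/5, 14/15, -16/21).
Solving gives a_0 = -76/35, a_1 = 7/5, a_2 = 12/7, so
  g(x) = 12*x^2/7 + 7*x/5 - 76/35.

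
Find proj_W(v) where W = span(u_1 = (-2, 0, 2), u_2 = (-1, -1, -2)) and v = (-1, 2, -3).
proj_W(v) = (-1/11, -8/11, -23/11)

Set up U = [u_1 | ... | u_2] ∈ R^(3×2). The projector onto W = col(U) is P = U (U^T U)^(-1) U^T.
Compute U^T U =
  [8, -2]
  [-2, 6],
and U^T v = (-4, 5).
Solve U^T U · c = U^T v for the coefficients: c = (-7/22, 8/11). The projection is proj_W(v) = U c.
Check: (v - proj_W(v)) · u_1 = 0  (should be 0).
Check: (v - proj_W(v)) · u_2 = 0  (should be 0).
Result: proj_W(v) = (-1/11, -8/11, -23/11).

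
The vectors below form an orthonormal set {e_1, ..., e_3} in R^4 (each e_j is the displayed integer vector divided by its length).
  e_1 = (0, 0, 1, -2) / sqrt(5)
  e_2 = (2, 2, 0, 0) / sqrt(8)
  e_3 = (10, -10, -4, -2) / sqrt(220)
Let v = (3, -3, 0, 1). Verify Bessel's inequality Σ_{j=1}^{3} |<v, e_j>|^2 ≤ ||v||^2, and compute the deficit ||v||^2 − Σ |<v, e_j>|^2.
Σ |<v, e_j>|^2 = 177/11; ||v||^2 = 19; deficit = 32/11

Write each e_j = u_j / sqrt(<u_j, u_j>) where u_j is the displayed integer vector. Then <v, e_j> = <v, u_j> / sqrt(<u_j, u_j>), so |<v, e_j>|^2 = <v, u_j>^2 / <u_j, u_j>.
Coefficients: <v, e_1> = -2/sqrt(5), <v, e_2> = 0/sqrt(8), <v, e_3> = 58/sqrt(220).
Square and sum: Σ |<v, e_j>|^2 = 177/11.
Compute ||v||^2 = v·v = 19.
Deficit = 19 − 177/11 = 32/11 ≥ 0, confirming Bessel's inequality. (The deficit equals ||v − Σ <v,e_j> e_j||^2, the squared distance from v to span{e_j}.)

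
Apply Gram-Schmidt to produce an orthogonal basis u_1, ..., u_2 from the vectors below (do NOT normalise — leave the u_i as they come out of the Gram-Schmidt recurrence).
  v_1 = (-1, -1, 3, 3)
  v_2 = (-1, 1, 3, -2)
Orthogonal basis:
  u_1 = (-1, -1, 3, 3)
  u_2 = (-17/20, 23/20, 51/20, -49/20)

Apply the Gram-Schmidt recurrence
  u_1 = v_1
  u_i = v_i − Σ_{j<i} ((v_i · u_j) / (u_j · u_j)) · u_j.

Step by step this gives:
  u_1 = (-1, -1, 3, 3)
  u_2 = (-17/20, 23/20, 51/20, -49/20)

Orthogonality check:
  u_2 · u_1 = 0 (should be 0)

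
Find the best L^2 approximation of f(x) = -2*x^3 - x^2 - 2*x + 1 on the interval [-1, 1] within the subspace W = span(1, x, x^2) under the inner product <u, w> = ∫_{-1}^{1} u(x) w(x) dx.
g(x) = -x^2 - 16*x/5 + 1

The best approximation g ∈ W is the orthogonal projection of f onto W. Writing g = a_0 + a_1 x + a_2 x^2, the coefficients solve the normal equations G · a = b where
  G_{ij} = <φ_i, φ_j> and b_i = <f, φ_i>, with φ_0 = 1, φ_1 = x, φ_2 = x^2.
G =
  [2, 0, 2/3]
  [0, 2/3, 0]
  [2/3, 0, 2/5],
b = (4/3, -32/15, 4/15).
Solving gives a_0 = 1, a_1 = -16/5, a_2 = -1, so
  g(x) = -x^2 - 16*x/5 + 1.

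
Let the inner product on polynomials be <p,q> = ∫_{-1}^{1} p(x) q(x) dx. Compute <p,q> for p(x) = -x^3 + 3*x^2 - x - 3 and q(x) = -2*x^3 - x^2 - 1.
<p,q> = 216/35

Expand the product: p(x)·q(x) = 2*x^6 - 5*x^5 - x^4 + 8*x^3 + x + 3.
∫_{-1}^{1} of each monomial x^k gives [2/(k+1) if k even, 0 if k odd]. Integrating term-by-term (or equivalently evaluating the antiderivative F(x) = 2*x^7/7 - 5*x^6/6 - x^5/5 + 2*x^4 + x^2/2 + 3*x at the endpoints):
  F(1) − F(−1) = 499/105 − (-149/105) = 216/35.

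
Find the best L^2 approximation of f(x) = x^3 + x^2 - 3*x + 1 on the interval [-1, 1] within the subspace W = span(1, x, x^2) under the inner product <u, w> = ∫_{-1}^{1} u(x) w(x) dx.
g(x) = x^2 - 12*x/5 + 1

The best approximation g ∈ W is the orthogonal projection of f onto W. Writing g = a_0 + a_1 x + a_2 x^2, the coefficients solve the normal equations G · a = b where
  G_{ij} = <φ_i, φ_j> and b_i = <f, φ_i>, with φ_0 = 1, φ_1 = x, φ_2 = x^2.
G =
  [2, 0, 2/3]
  [0, 2/3, 0]
  [2/3, 0, 2/5],
b = (8/3, -8/5, 16/15).
Solving gives a_0 = 1, a_1 = -12/5, a_2 = 1, so
  g(x) = x^2 - 12*x/5 + 1.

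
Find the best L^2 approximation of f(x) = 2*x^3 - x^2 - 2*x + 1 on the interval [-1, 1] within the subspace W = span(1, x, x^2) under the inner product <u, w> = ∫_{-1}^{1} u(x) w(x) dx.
g(x) = -x^2 - 4*x/5 + 1

The best approximation g ∈ W is the orthogonal projection of f onto W. Writing g = a_0 + a_1 x + a_2 x^2, the coefficients solve the normal equations G · a = b where
  G_{ij} = <φ_i, φ_j> and b_i = <f, φ_i>, with φ_0 = 1, φ_1 = x, φ_2 = x^2.
G =
  [2, 0, 2/3]
  [0, 2/3, 0]
  [2/3, 0, 2/5],
b = (4/3, -8/15, 4/15).
Solving gives a_0 = 1, a_1 = -4/5, a_2 = -1, so
  g(x) = -x^2 - 4*x/5 + 1.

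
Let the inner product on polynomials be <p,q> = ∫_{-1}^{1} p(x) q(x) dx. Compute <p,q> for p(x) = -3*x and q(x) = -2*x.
<p,q> = 4

Expand the product: p(x)·q(x) = 6*x^2.
∫_{-1}^{1} of each monomial x^k gives [2/(k+1) if k even, 0 if k odd]. Integrating term-by-term (or equivalently evaluating the antiderivative F(x) = 2*x^3 at the endpoints):
  F(1) − F(−1) = 2 − (-2) = 4.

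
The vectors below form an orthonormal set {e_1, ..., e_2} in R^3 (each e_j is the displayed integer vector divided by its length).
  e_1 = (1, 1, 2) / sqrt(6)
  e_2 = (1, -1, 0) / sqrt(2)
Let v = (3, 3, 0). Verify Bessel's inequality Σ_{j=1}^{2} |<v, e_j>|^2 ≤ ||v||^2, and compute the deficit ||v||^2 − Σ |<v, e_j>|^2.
Σ |<v, e_j>|^2 = 6; ||v||^2 = 18; deficit = 12

Write each e_j = u_j / sqrt(<u_j, u_j>) where u_j is the displayed integer vector. Then <v, e_j> = <v, u_j> / sqrt(<u_j, u_j>), so |<v, e_j>|^2 = <v, u_j>^2 / <u_j, u_j>.
Coefficients: <v, e_1> = 6/sqrt(6), <v, e_2> = 0/sqrt(2).
Square and sum: Σ |<v, e_j>|^2 = 6.
Compute ||v||^2 = v·v = 18.
Deficit = 18 − 6 = 12 ≥ 0, confirming Bessel's inequality. (The deficit equals ||v − Σ <v,e_j> e_j||^2, the squared distance from v to span{e_j}.)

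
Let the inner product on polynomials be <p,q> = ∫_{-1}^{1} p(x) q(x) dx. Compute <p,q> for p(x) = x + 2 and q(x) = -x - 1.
<p,q> = -14/3

Expand the product: p(x)·q(x) = -x^2 - 3*x - 2.
∫_{-1}^{1} of each monomial x^k gives [2/(k+1) if k even, 0 if k odd]. Integrating term-by-term (or equivalently evaluating the antiderivative F(x) = -x^3/3 - 3*x^2/2 - 2*x at the endpoints):
  F(1) − F(−1) = -23/6 − (5/6) = -14/3.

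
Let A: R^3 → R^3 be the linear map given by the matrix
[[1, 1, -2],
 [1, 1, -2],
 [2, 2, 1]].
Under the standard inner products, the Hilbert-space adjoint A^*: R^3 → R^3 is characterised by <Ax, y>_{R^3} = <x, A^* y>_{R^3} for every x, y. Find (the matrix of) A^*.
A^* = A^T =
[[1, 1, 2],
 [1, 1, 2],
 [-2, -2, 1]]

For real matrices with standard dot products, the defining identity <Ax, y> = <x, A^* y> gives (Ax)^T y = x^T (A^*) y, i.e. x^T A^T y = x^T (A^*) y. Since this holds for all x, y, we must have A^* = A^T. Therefore
A^* =
[[1, 1, 2],
 [1, 1, 2],
 [-2, -2, 1]].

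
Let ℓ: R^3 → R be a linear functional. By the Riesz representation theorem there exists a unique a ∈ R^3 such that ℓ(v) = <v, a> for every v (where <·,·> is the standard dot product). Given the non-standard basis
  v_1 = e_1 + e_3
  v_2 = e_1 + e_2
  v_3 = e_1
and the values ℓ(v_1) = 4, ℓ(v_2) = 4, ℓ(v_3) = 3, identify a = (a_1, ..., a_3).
a = (3, 1, 1)

Write a = (a_1, ..., a_3) in the standard basis. For each basis vector v_i, ℓ(v_i) = <v_i, a> is a linear equation in the a_j's. Collect the n equations into a matrix system V a = ℓ, where row i of V is v_i (expressed in the standard basis). Since V is invertible (lower-triangular with 1s on the diagonal, up to permutation), solve by back-substitution:
  V =
[[1, 0, 1],
 [1, 1, 0],
 [1, 0, 0]]
  V a = (4, 4, 3)
Solving gives a = (3, 1, 1).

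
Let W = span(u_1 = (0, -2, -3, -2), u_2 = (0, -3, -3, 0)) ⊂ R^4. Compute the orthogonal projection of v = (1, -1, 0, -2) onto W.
proj_W(v) = (0, -1/9, -8/9, -14/9)

Set up U = [u_1 | ... | u_2] ∈ R^(4×2). The projector onto W = col(U) is P = U (U^T U)^(-1) U^T.
Compute U^T U =
  [17, 15]
  [15, 18],
and U^T v = (6, 3).
Solve U^T U · c = U^T v for the coefficients: c = (7/9, -13/27). The projection is proj_W(v) = U c.
Check: (v - proj_W(v)) · u_1 = 0  (should be 0).
Check: (v - proj_W(v)) · u_2 = 0  (should be 0).
Result: proj_W(v) = (0, -1/9, -8/9, -14/9).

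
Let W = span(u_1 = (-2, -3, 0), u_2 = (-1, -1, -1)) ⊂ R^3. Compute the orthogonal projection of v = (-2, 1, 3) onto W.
proj_W(v) = (5/14, -4/7, 31/14)

Set up U = [u_1 | ... | u_2] ∈ R^(3×2). The projector onto W = col(U) is P = U (U^T U)^(-1) U^T.
Compute U^T U =
  [13, 5]
  [5, 3],
and U^T v = (1, -2).
Solve U^T U · c = U^T v for the coefficients: c = (13/14, -31/14). The projection is proj_W(v) = U c.
Check: (v - proj_W(v)) · u_1 = 0  (should be 0).
Check: (v - proj_W(v)) · u_2 = 0  (should be 0).
Result: proj_W(v) = (5/14, -4/7, 31/14).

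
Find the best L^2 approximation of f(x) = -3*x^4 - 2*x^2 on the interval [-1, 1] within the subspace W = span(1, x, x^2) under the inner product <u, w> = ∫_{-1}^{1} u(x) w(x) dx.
g(x) = 9/35 - 32*x^2/7

The best approximation g ∈ W is the orthogonal projection of f onto W. Writing g = a_0 + a_1 x + a_2 x^2, the coefficients solve the normal equations G · a = b where
  G_{ij} = <φ_i, φ_j> and b_i = <f, φ_i>, with φ_0 = 1, φ_1 = x, φ_2 = x^2.
G =
  [2, 0, 2/3]
  [0, 2/3, 0]
  [2/3, 0, 2/5],
b = (-38/15, 0, -58/35).
Solving gives a_0 = 9/35, a_1 = 0, a_2 = -32/7, so
  g(x) = 9/35 - 32*x^2/7.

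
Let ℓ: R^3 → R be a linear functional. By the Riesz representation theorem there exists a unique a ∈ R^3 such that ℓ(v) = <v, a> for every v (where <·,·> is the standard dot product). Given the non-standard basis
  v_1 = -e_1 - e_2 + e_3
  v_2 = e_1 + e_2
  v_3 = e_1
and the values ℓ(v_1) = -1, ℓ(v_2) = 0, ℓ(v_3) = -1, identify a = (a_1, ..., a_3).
a = (-1, 1, -1)

Write a = (a_1, ..., a_3) in the standard basis. For each basis vector v_i, ℓ(v_i) = <v_i, a> is a linear equation in the a_j's. Collect the n equations into a matrix system V a = ℓ, where row i of V is v_i (expressed in the standard basis). Since V is invertible (lower-triangular with 1s on the diagonal, up to permutation), solve by back-substitution:
  V =
[[-1, -1, 1],
 [1, 1, 0],
 [1, 0, 0]]
  V a = (-1, 0, -1)
Solving gives a = (-1, 1, -1).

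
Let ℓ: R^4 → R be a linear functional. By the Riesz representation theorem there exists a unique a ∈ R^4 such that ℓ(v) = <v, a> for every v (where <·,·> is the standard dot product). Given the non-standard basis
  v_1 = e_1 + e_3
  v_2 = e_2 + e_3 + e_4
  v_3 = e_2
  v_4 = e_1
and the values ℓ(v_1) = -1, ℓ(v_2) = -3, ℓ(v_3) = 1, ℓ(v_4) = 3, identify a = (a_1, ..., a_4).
a = (3, 1, -4, 0)

Write a = (a_1, ..., a_4) in the standard basis. For each basis vector v_i, ℓ(v_i) = <v_i, a> is a linear equation in the a_j's. Collect the n equations into a matrix system V a = ℓ, where row i of V is v_i (expressed in the standard basis). Since V is invertible (lower-triangular with 1s on the diagonal, up to permutation), solve by back-substitution:
  V =
[[1, 0, 1, 0],
 [0, 1, 1, 1],
 [0, 1, 0, 0],
 [1, 0, 0, 0]]
  V a = (-1, -3, 1, 3)
Solving gives a = (3, 1, -4, 0).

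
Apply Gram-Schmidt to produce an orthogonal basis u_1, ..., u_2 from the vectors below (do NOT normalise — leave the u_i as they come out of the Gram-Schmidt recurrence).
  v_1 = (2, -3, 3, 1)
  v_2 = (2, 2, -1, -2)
Orthogonal basis:
  u_1 = (2, -3, 3, 1)
  u_2 = (60/23, 25/23, -2/23, -39/23)

Apply the Gram-Schmidt recurrence
  u_1 = v_1
  u_i = v_i − Σ_{j<i} ((v_i · u_j) / (u_j · u_j)) · u_j.

Step by step this gives:
  u_1 = (2, -3, 3, 1)
  u_2 = (60/23, 25/23, -2/23, -39/23)

Orthogonality check:
  u_2 · u_1 = 0 (should be 0)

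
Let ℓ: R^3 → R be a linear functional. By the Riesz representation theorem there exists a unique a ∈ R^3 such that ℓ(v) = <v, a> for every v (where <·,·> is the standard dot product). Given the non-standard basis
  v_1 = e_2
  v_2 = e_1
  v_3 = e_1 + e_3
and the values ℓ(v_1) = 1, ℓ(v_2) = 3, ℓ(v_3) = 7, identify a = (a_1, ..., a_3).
a = (3, 1, 4)

Write a = (a_1, ..., a_3) in the standard basis. For each basis vector v_i, ℓ(v_i) = <v_i, a> is a linear equation in the a_j's. Collect the n equations into a matrix system V a = ℓ, where row i of V is v_i (expressed in the standard basis). Since V is invertible (lower-triangular with 1s on the diagonal, up to permutation), solve by back-substitution:
  V =
[[0, 1, 0],
 [1, 0, 0],
 [1, 0, 1]]
  V a = (1, 3, 7)
Solving gives a = (3, 1, 4).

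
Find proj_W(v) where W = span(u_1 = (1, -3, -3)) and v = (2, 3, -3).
proj_W(v) = (2/19, -6/19, -6/19)

Set up U = [u_1 | ... | u_1] ∈ R^(3×1). The projector onto W = col(U) is P = U (U^T U)^(-1) U^T.
Compute U^T U =
  [19],
and U^T v = (2).
Solve U^T U · c = U^T v for the coefficients: c = (2/19). The projection is proj_W(v) = U c.
Check: (v - proj_W(v)) · u_1 = 0  (should be 0).
Result: proj_W(v) = (2/19, -6/19, -6/19).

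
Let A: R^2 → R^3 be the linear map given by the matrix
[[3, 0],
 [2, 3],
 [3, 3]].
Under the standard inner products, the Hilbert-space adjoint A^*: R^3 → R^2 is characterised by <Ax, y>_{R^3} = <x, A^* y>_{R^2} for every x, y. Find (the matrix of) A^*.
A^* = A^T =
[[3, 2, 3],
 [0, 3, 3]]

For real matrices with standard dot products, the defining identity <Ax, y> = <x, A^* y> gives (Ax)^T y = x^T (A^*) y, i.e. x^T A^T y = x^T (A^*) y. Since this holds for all x, y, we must have A^* = A^T. Therefore
A^* =
[[3, 2, 3],
 [0, 3, 3]].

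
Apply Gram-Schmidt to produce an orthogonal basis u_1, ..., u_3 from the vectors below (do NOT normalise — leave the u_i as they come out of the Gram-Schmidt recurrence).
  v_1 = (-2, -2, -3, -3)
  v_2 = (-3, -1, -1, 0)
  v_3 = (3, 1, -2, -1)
Orthogonal basis:
  u_1 = (-2, -2, -3, -3)
  u_2 = (-28/13, -2/13, 7/26, 33/26)
  u_3 = (12/55, 48/55, -84/55, 4/5)

Apply the Gram-Schmidt recurrence
  u_1 = v_1
  u_i = v_i − Σ_{j<i} ((v_i · u_j) / (u_j · u_j)) · u_j.

Step by step this gives:
  u_1 = (-2, -2, -3, -3)
  u_2 = (-28/13, -2/13, 7/26, 33/26)
  u_3 = (12/55, 48/55, -84/55, 4/5)

Orthogonality check:
  u_2 · u_1 = 0 (should be 0)
  u_3 · u_1 = 0 (should be 0)
  u_3 · u_2 = 0 (should be 0)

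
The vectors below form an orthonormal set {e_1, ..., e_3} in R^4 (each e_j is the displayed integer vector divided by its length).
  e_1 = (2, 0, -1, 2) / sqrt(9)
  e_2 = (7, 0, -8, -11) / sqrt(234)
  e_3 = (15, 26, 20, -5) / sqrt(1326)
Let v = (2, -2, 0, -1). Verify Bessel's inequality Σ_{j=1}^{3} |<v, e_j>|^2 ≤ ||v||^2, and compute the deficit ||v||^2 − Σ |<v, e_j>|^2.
Σ |<v, e_j>|^2 = 10/3; ||v||^2 = 9; deficit = 17/3

Write each e_j = u_j / sqrt(<u_j, u_j>) where u_j is the displayed integer vector. Then <v, e_j> = <v, u_j> / sqrt(<u_j, u_j>), so |<v, e_j>|^2 = <v, u_j>^2 / <u_j, u_j>.
Coefficients: <v, e_1> = 2/sqrt(9), <v, e_2> = 25/sqrt(234), <v, e_3> = -17/sqrt(1326).
Square and sum: Σ |<v, e_j>|^2 = 10/3.
Compute ||v||^2 = v·v = 9.
Deficit = 9 − 10/3 = 17/3 ≥ 0, confirming Bessel's inequality. (The deficit equals ||v − Σ <v,e_j> e_j||^2, the squared distance from v to span{e_j}.)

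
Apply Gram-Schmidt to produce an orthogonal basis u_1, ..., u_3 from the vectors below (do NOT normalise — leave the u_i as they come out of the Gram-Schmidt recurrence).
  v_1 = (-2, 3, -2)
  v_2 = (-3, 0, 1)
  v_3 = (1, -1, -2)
Orthogonal basis:
  u_1 = (-2, 3, -2)
  u_2 = (-43/17, -12/17, 25/17)
  u_3 = (-69/154, -92/77, -207/154)

Apply the Gram-Schmidt recurrence
  u_1 = v_1
  u_i = v_i − Σ_{j<i} ((v_i · u_j) / (u_j · u_j)) · u_j.

Step by step this gives:
  u_1 = (-2, 3, -2)
  u_2 = (-43/17, -12/17, 25/17)
  u_3 = (-69/154, -92/77, -207/154)

Orthogonality check:
  u_2 · u_1 = 0 (should be 0)
  u_3 · u_1 = 0 (should be 0)
  u_3 · u_2 = 0 (should be 0)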